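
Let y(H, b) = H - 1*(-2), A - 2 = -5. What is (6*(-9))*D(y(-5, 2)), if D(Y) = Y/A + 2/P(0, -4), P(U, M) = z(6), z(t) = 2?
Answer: -108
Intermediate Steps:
A = -3 (A = 2 - 5 = -3)
y(H, b) = 2 + H (y(H, b) = H + 2 = 2 + H)
P(U, M) = 2
D(Y) = 1 - Y/3 (D(Y) = Y/(-3) + 2/2 = Y*(-1/3) + 2*(1/2) = -Y/3 + 1 = 1 - Y/3)
(6*(-9))*D(y(-5, 2)) = (6*(-9))*(1 - (2 - 5)/3) = -54*(1 - 1/3*(-3)) = -54*(1 + 1) = -54*2 = -108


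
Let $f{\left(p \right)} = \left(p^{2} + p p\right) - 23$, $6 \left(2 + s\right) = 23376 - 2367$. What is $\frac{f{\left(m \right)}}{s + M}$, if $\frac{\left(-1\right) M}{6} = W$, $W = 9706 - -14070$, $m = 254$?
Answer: $- \frac{86006}{92771} \approx -0.92708$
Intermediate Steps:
$W = 23776$ ($W = 9706 + 14070 = 23776$)
$s = \frac{6999}{2}$ ($s = -2 + \frac{23376 - 2367}{6} = -2 + \frac{1}{6} \cdot 21009 = -2 + \frac{7003}{2} = \frac{6999}{2} \approx 3499.5$)
$M = -142656$ ($M = \left(-6\right) 23776 = -142656$)
$f{\left(p \right)} = -23 + 2 p^{2}$ ($f{\left(p \right)} = \left(p^{2} + p^{2}\right) - 23 = 2 p^{2} - 23 = -23 + 2 p^{2}$)
$\frac{f{\left(m \right)}}{s + M} = \frac{-23 + 2 \cdot 254^{2}}{\frac{6999}{2} - 142656} = \frac{-23 + 2 \cdot 64516}{- \frac{278313}{2}} = \left(-23 + 129032\right) \left(- \frac{2}{278313}\right) = 129009 \left(- \frac{2}{278313}\right) = - \frac{86006}{92771}$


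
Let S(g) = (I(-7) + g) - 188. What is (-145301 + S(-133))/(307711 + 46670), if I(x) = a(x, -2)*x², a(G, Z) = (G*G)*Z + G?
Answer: -150767/354381 ≈ -0.42544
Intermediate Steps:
a(G, Z) = G + Z*G² (a(G, Z) = G²*Z + G = Z*G² + G = G + Z*G²)
I(x) = x³*(1 - 2*x) (I(x) = (x*(1 + x*(-2)))*x² = (x*(1 - 2*x))*x² = x³*(1 - 2*x))
S(g) = -5333 + g (S(g) = ((-7)³*(1 - 2*(-7)) + g) - 188 = (-343*(1 + 14) + g) - 188 = (-343*15 + g) - 188 = (-5145 + g) - 188 = -5333 + g)
(-145301 + S(-133))/(307711 + 46670) = (-145301 + (-5333 - 133))/(307711 + 46670) = (-145301 - 5466)/354381 = -150767*1/354381 = -150767/354381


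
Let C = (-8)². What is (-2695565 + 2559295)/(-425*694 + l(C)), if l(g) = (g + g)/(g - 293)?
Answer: 15602915/33771839 ≈ 0.46201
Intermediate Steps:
C = 64
l(g) = 2*g/(-293 + g) (l(g) = (2*g)/(-293 + g) = 2*g/(-293 + g))
(-2695565 + 2559295)/(-425*694 + l(C)) = (-2695565 + 2559295)/(-425*694 + 2*64/(-293 + 64)) = -136270/(-294950 + 2*64/(-229)) = -136270/(-294950 + 2*64*(-1/229)) = -136270/(-294950 - 128/229) = -136270/(-67543678/229) = -136270*(-229/67543678) = 15602915/33771839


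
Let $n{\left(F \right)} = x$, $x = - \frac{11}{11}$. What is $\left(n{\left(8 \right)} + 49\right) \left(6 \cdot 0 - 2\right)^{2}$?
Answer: $192$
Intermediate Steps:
$x = -1$ ($x = \left(-11\right) \frac{1}{11} = -1$)
$n{\left(F \right)} = -1$
$\left(n{\left(8 \right)} + 49\right) \left(6 \cdot 0 - 2\right)^{2} = \left(-1 + 49\right) \left(6 \cdot 0 - 2\right)^{2} = 48 \left(0 - 2\right)^{2} = 48 \left(-2\right)^{2} = 48 \cdot 4 = 192$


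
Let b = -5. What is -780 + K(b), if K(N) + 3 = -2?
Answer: -785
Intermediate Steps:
K(N) = -5 (K(N) = -3 - 2 = -5)
-780 + K(b) = -780 - 5 = -785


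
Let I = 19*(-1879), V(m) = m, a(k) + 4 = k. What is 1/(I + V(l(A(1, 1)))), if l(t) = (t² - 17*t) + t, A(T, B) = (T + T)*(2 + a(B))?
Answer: -1/35665 ≈ -2.8039e-5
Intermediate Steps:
a(k) = -4 + k
A(T, B) = 2*T*(-2 + B) (A(T, B) = (T + T)*(2 + (-4 + B)) = (2*T)*(-2 + B) = 2*T*(-2 + B))
l(t) = t² - 16*t
I = -35701
1/(I + V(l(A(1, 1)))) = 1/(-35701 + (2*1*(-2 + 1))*(-16 + 2*1*(-2 + 1))) = 1/(-35701 + (2*1*(-1))*(-16 + 2*1*(-1))) = 1/(-35701 - 2*(-16 - 2)) = 1/(-35701 - 2*(-18)) = 1/(-35701 + 36) = 1/(-35665) = -1/35665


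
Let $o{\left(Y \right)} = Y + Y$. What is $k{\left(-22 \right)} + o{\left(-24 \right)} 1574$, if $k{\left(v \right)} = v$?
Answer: $-75574$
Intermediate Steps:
$o{\left(Y \right)} = 2 Y$
$k{\left(-22 \right)} + o{\left(-24 \right)} 1574 = -22 + 2 \left(-24\right) 1574 = -22 - 75552 = -75574$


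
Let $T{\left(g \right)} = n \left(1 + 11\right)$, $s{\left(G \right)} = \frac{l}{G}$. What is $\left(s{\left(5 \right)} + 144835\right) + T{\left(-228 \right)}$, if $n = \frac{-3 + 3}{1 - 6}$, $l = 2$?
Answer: $\frac{724177}{5} \approx 1.4484 \cdot 10^{5}$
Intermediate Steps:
$n = 0$ ($n = \frac{0}{-5} = 0 \left(- \frac{1}{5}\right) = 0$)
$s{\left(G \right)} = \frac{2}{G}$
$T{\left(g \right)} = 0$ ($T{\left(g \right)} = 0 \left(1 + 11\right) = 0 \cdot 12 = 0$)
$\left(s{\left(5 \right)} + 144835\right) + T{\left(-228 \right)} = \left(\frac{2}{5} + 144835\right) + 0 = \frac{724177}{5} + 0 = \frac{724177}{5}$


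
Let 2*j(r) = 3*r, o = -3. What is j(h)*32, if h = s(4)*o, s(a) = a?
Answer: -576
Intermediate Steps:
h = -12 (h = 4*(-3) = -12)
j(r) = 3*r/2 (j(r) = (3*r)/2 = 3*r/2)
j(h)*32 = ((3/2)*(-12))*32 = -18*32 = -576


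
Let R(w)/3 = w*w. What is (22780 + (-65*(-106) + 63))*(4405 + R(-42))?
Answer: 288320901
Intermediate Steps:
R(w) = 3*w² (R(w) = 3*(w*w) = 3*w²)
(22780 + (-65*(-106) + 63))*(4405 + R(-42)) = (22780 + (-65*(-106) + 63))*(4405 + 3*(-42)²) = (22780 + (6890 + 63))*(4405 + 3*1764) = (22780 + 6953)*(4405 + 5292) = 29733*9697 = 288320901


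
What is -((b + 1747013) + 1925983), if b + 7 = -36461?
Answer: -3636528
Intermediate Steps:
b = -36468 (b = -7 - 36461 = -36468)
-((b + 1747013) + 1925983) = -((-36468 + 1747013) + 1925983) = -(1710545 + 1925983) = -1*3636528 = -3636528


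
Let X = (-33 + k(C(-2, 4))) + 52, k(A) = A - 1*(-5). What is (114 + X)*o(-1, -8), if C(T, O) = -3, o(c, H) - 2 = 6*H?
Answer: -6210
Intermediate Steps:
o(c, H) = 2 + 6*H
k(A) = 5 + A (k(A) = A + 5 = 5 + A)
X = 21 (X = (-33 + (5 - 3)) + 52 = (-33 + 2) + 52 = -31 + 52 = 21)
(114 + X)*o(-1, -8) = (114 + 21)*(2 + 6*(-8)) = 135*(2 - 48) = 135*(-46) = -6210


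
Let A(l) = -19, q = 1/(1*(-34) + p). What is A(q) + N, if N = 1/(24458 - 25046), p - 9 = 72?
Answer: -11173/588 ≈ -19.002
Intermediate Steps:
p = 81 (p = 9 + 72 = 81)
N = -1/588 (N = 1/(-588) = -1/588 ≈ -0.0017007)
q = 1/47 (q = 1/(1*(-34) + 81) = 1/(-34 + 81) = 1/47 ≈ 0.021277)
A(q) + N = -19 - 1/588 = -11173/588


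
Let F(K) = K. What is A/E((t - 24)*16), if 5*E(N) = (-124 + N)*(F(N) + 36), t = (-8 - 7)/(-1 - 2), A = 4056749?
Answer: 20283745/114704 ≈ 176.84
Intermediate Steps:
t = 5 (t = -15/(-3) = -15*(-⅓) = 5)
E(N) = (-124 + N)*(36 + N)/5 (E(N) = ((-124 + N)*(N + 36))/5 = ((-124 + N)*(36 + N))/5 = (-124 + N)*(36 + N)/5)
A/E((t - 24)*16) = 4056749/(-4464/5 - 88*(5 - 24)*16/5 + ((5 - 24)*16)²/5) = 4056749/(-4464/5 - (-1672)*16/5 + (-19*16)²/5) = 4056749/(-4464/5 - 88/5*(-304) + (⅕)*(-304)²) = 4056749/(-4464/5 + 26752/5 + (⅕)*92416) = 4056749/(-4464/5 + 26752/5 + 92416/5) = 4056749/(114704/5) = 4056749*(5/114704) = 20283745/114704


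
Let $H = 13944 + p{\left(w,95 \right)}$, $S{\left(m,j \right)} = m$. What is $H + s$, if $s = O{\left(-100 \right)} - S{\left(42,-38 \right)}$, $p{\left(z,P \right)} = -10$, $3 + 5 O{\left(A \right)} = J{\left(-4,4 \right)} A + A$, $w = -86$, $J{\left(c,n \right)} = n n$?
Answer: $\frac{67757}{5} \approx 13551.0$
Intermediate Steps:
$J{\left(c,n \right)} = n^{2}$
$O{\left(A \right)} = - \frac{3}{5} + \frac{17 A}{5}$ ($O{\left(A \right)} = - \frac{3}{5} + \frac{4^{2} A + A}{5} = - \frac{3}{5} + \frac{16 A + A}{5} = - \frac{3}{5} + \frac{17 A}{5}$)
$s = - \frac{1913}{5}$ ($s = \left(- \frac{3}{5} + \frac{17}{5} \left(-100\right)\right) - 42 = \left(- \frac{3}{5} - 340\right) - 42 = - \frac{1703}{5} - 42 = - \frac{1913}{5} \approx -382.6$)
$H = 13934$ ($H = 13944 - 10 = 13934$)
$H + s = 13934 - \frac{1913}{5} = \frac{67757}{5}$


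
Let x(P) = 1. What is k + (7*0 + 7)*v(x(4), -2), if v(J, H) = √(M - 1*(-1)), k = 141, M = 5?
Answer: 141 + 7*√6 ≈ 158.15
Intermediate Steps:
v(J, H) = √6 (v(J, H) = √(5 - 1*(-1)) = √(5 + 1) = √6)
k + (7*0 + 7)*v(x(4), -2) = 141 + (7*0 + 7)*√6 = 141 + (0 + 7)*√6 = 141 + 7*√6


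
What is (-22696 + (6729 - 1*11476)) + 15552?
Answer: -11891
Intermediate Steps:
(-22696 + (6729 - 1*11476)) + 15552 = (-22696 + (6729 - 11476)) + 15552 = (-22696 - 4747) + 15552 = -27443 + 15552 = -11891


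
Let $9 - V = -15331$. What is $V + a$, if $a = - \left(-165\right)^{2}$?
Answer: $-11885$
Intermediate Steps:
$V = 15340$ ($V = 9 - -15331 = 9 + 15331 = 15340$)
$a = -27225$ ($a = \left(-1\right) 27225 = -27225$)
$V + a = 15340 - 27225 = -11885$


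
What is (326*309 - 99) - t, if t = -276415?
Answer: 377050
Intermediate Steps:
(326*309 - 99) - t = (326*309 - 99) - 1*(-276415) = (100734 - 99) + 276415 = 100635 + 276415 = 377050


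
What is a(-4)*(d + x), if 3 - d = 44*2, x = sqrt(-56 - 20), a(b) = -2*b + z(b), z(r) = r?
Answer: -340 + 8*I*sqrt(19) ≈ -340.0 + 34.871*I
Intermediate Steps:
a(b) = -b (a(b) = -2*b + b = -b)
x = 2*I*sqrt(19) (x = sqrt(-76) = 2*I*sqrt(19) ≈ 8.7178*I)
d = -85 (d = 3 - 44*2 = 3 - 1*88 = 3 - 88 = -85)
a(-4)*(d + x) = (-1*(-4))*(-85 + 2*I*sqrt(19)) = 4*(-85 + 2*I*sqrt(19)) = -340 + 8*I*sqrt(19)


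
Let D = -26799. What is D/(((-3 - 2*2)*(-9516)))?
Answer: -8933/22204 ≈ -0.40231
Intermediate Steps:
D/(((-3 - 2*2)*(-9516))) = -26799*(-1/(9516*(-3 - 2*2))) = -26799*(-1/(9516*(-3 - 4))) = -26799/((-7*(-9516))) = -26799/66612 = -26799*1/66612 = -8933/22204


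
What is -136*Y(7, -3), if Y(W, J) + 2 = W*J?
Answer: 3128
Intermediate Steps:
Y(W, J) = -2 + J*W (Y(W, J) = -2 + W*J = -2 + J*W)
-136*Y(7, -3) = -136*(-2 - 3*7) = -136*(-2 - 21) = -136*(-23) = 3128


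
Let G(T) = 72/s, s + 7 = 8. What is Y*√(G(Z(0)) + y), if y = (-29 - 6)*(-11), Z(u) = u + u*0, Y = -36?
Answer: -36*√457 ≈ -769.59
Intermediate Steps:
s = 1 (s = -7 + 8 = 1)
Z(u) = u (Z(u) = u + 0 = u)
y = 385 (y = -35*(-11) = 385)
G(T) = 72 (G(T) = 72/1 = 72*1 = 72)
Y*√(G(Z(0)) + y) = -36*√(72 + 385) = -36*√457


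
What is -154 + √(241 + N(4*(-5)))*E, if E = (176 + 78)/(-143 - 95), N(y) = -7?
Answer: -154 - 381*√26/119 ≈ -170.33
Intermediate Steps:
E = -127/119 (E = 254/(-238) = 254*(-1/238) = -127/119 ≈ -1.0672)
-154 + √(241 + N(4*(-5)))*E = -154 + √(241 - 7)*(-127/119) = -154 + √234*(-127/119) = -154 + (3*√26)*(-127/119) = -154 - 381*√26/119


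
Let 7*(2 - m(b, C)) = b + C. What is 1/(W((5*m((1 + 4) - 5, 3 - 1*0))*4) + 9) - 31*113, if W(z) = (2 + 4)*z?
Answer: -4844642/1383 ≈ -3503.0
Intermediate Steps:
m(b, C) = 2 - C/7 - b/7 (m(b, C) = 2 - (b + C)/7 = 2 - (C + b)/7 = 2 + (-C/7 - b/7) = 2 - C/7 - b/7)
W(z) = 6*z
1/(W((5*m((1 + 4) - 5, 3 - 1*0))*4) + 9) - 31*113 = 1/(6*((5*(2 - (3 - 1*0)/7 - ((1 + 4) - 5)/7))*4) + 9) - 31*113 = 1/(6*((5*(2 - (3 + 0)/7 - (5 - 5)/7))*4) + 9) - 3503 = 1/(6*((5*(2 - ⅐*3 - ⅐*0))*4) + 9) - 3503 = 1/(6*((5*(2 - 3/7 + 0))*4) + 9) - 3503 = 1/(6*((5*(11/7))*4) + 9) - 3503 = 1/(6*((55/7)*4) + 9) - 3503 = 1/(6*(220/7) + 9) - 3503 = 1/(1320/7 + 9) - 3503 = 1/(1383/7) - 3503 = 7/1383 - 3503 = -4844642/1383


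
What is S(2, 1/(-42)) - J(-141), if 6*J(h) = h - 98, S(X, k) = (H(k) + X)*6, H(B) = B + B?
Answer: 2165/42 ≈ 51.548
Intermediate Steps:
H(B) = 2*B
S(X, k) = 6*X + 12*k (S(X, k) = (2*k + X)*6 = (X + 2*k)*6 = 6*X + 12*k)
J(h) = -49/3 + h/6 (J(h) = (h - 98)/6 = (-98 + h)/6 = -49/3 + h/6)
S(2, 1/(-42)) - J(-141) = (6*2 + 12/(-42)) - (-49/3 + (⅙)*(-141)) = (12 + 12*(-1/42)) - (-49/3 - 47/2) = (12 - 2/7) - 1*(-239/6) = 82/7 + 239/6 = 2165/42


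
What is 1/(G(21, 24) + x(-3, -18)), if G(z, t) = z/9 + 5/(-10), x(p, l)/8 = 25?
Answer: 6/1211 ≈ 0.0049546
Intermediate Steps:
x(p, l) = 200 (x(p, l) = 8*25 = 200)
G(z, t) = -½ + z/9 (G(z, t) = z*(⅑) + 5*(-⅒) = z/9 - ½ = -½ + z/9)
1/(G(21, 24) + x(-3, -18)) = 1/((-½ + (⅑)*21) + 200) = 1/((-½ + 7/3) + 200) = 1/(11/6 + 200) = 1/(1211/6) = 6/1211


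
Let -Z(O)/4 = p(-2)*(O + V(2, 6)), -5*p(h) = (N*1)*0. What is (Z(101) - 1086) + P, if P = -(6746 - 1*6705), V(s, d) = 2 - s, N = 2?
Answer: -1127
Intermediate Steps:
p(h) = 0 (p(h) = -2*1*0/5 = -2*0/5 = -⅕*0 = 0)
Z(O) = 0 (Z(O) = -0*(O + (2 - 1*2)) = -0*(O + (2 - 2)) = -0*(O + 0) = -0*O = -4*0 = 0)
P = -41 (P = -(6746 - 6705) = -1*41 = -41)
(Z(101) - 1086) + P = (0 - 1086) - 41 = -1086 - 41 = -1127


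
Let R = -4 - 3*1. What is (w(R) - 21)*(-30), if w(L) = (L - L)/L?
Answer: 630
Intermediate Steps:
R = -7 (R = -4 - 3 = -7)
w(L) = 0 (w(L) = 0/L = 0)
(w(R) - 21)*(-30) = (0 - 21)*(-30) = -21*(-30) = 630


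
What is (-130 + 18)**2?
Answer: 12544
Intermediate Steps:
(-130 + 18)**2 = (-112)**2 = 12544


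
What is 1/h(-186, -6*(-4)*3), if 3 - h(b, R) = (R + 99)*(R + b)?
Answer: 1/19497 ≈ 5.1290e-5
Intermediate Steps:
h(b, R) = 3 - (99 + R)*(R + b) (h(b, R) = 3 - (R + 99)*(R + b) = 3 - (99 + R)*(R + b))
1/h(-186, -6*(-4)*3) = 1/(3 - (-6*(-4)*3)² - 99*(-6*(-4))*3 - 99*(-186) - 1*-6*(-4)*3*(-186)) = 1/(3 - (24*3)² - 2376*3 + 18414 - 1*24*3*(-186)) = 1/(3 - 1*72² - 99*72 + 18414 - 1*72*(-186)) = 1/(3 - 1*5184 - 7128 + 18414 + 13392) = 1/(3 - 5184 - 7128 + 18414 + 13392) = 1/19497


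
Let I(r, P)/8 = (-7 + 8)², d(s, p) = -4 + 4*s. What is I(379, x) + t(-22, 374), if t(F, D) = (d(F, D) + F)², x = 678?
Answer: 13004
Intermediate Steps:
t(F, D) = (-4 + 5*F)² (t(F, D) = ((-4 + 4*F) + F)² = (-4 + 5*F)²)
I(r, P) = 8 (I(r, P) = 8*(-7 + 8)² = 8*1² = 8*1 = 8)
I(379, x) + t(-22, 374) = 8 + (-4 + 5*(-22))² = 8 + (-4 - 110)² = 8 + (-114)² = 8 + 12996 = 13004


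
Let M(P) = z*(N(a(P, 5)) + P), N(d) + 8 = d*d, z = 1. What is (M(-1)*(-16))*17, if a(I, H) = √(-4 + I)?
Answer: 3808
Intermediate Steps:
N(d) = -8 + d² (N(d) = -8 + d*d = -8 + d²)
M(P) = -12 + 2*P (M(P) = 1*((-8 + (√(-4 + P))²) + P) = 1*((-8 + (-4 + P)) + P) = 1*((-12 + P) + P) = 1*(-12 + 2*P) = -12 + 2*P)
(M(-1)*(-16))*17 = ((-12 + 2*(-1))*(-16))*17 = ((-12 - 2)*(-16))*17 = -14*(-16)*17 = 224*17 = 3808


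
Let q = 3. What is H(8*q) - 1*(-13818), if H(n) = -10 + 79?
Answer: 13887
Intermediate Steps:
H(n) = 69
H(8*q) - 1*(-13818) = 69 - 1*(-13818) = 69 + 13818 = 13887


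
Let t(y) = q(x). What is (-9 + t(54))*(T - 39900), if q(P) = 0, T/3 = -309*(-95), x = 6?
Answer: -433485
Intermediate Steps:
T = 88065 (T = 3*(-309*(-95)) = 3*29355 = 88065)
t(y) = 0
(-9 + t(54))*(T - 39900) = (-9 + 0)*(88065 - 39900) = -9*48165 = -433485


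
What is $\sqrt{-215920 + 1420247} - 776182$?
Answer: $-776182 + \sqrt{1204327} \approx -7.7509 \cdot 10^{5}$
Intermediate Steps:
$\sqrt{-215920 + 1420247} - 776182 = \sqrt{1204327} - 776182 = -776182 + \sqrt{1204327}$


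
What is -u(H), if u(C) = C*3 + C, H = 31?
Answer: -124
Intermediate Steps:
u(C) = 4*C (u(C) = 3*C + C = 4*C)
-u(H) = -4*31 = -1*124 = -124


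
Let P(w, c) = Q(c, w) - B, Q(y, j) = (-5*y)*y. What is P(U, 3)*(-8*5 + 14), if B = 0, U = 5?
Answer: 1170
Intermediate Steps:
Q(y, j) = -5*y**2
P(w, c) = -5*c**2 (P(w, c) = -5*c**2 - 1*0 = -5*c**2 + 0 = -5*c**2)
P(U, 3)*(-8*5 + 14) = (-5*3**2)*(-8*5 + 14) = (-5*9)*(-40 + 14) = -45*(-26) = 1170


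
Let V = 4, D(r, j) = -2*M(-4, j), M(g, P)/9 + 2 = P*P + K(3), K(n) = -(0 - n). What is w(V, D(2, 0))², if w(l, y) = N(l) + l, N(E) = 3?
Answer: 49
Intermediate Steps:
K(n) = n (K(n) = -(-1)*n = n)
M(g, P) = 9 + 9*P² (M(g, P) = -18 + 9*(P*P + 3) = -18 + 9*(P² + 3) = -18 + 9*(3 + P²) = -18 + (27 + 9*P²) = 9 + 9*P²)
D(r, j) = -18 - 18*j² (D(r, j) = -2*(9 + 9*j²) = -18 - 18*j²)
w(l, y) = 3 + l
w(V, D(2, 0))² = (3 + 4)² = 7² = 49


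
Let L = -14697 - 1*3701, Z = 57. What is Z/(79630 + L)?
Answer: 57/61232 ≈ 0.00093089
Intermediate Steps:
L = -18398 (L = -14697 - 3701 = -18398)
Z/(79630 + L) = 57/(79630 - 18398) = 57/61232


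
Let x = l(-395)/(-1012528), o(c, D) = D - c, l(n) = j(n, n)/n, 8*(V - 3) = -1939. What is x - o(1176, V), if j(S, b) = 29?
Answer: 566077193139/399948560 ≈ 1415.4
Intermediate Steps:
V = -1915/8 (V = 3 + (⅛)*(-1939) = 3 - 1939/8 = -1915/8 ≈ -239.38)
l(n) = 29/n
x = 29/399948560 (x = (29/(-395))/(-1012528) = (29*(-1/395))*(-1/1012528) = -29/395*(-1/1012528) = 29/399948560 ≈ 7.2509e-8)
x - o(1176, V) = 29/399948560 - (-1915/8 - 1*1176) = 29/399948560 - (-1915/8 - 1176) = 29/399948560 - 1*(-11323/8) = 29/399948560 + 11323/8 = 566077193139/399948560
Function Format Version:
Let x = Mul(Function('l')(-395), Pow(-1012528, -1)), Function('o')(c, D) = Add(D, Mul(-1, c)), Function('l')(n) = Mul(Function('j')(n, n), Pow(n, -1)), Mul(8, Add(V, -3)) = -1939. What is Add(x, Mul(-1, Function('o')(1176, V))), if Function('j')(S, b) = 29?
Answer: Rational(566077193139, 399948560) ≈ 1415.4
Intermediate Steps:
V = Rational(-1915, 8) (V = Add(3, Mul(Rational(1, 8), -1939)) = Add(3, Rational(-1939, 8)) = Rational(-1915, 8) ≈ -239.38)
Function('l')(n) = Mul(29, Pow(n, -1))
x = Rational(29, 399948560) (x = Mul(Mul(29, Pow(-395, -1)), Pow(-1012528, -1)) = Mul(Mul(29, Rational(-1, 395)), Rational(-1, 1012528)) = Mul(Rational(-29, 395), Rational(-1, 1012528)) = Rational(29, 399948560) ≈ 7.2509e-8)
Add(x, Mul(-1, Function('o')(1176, V))) = Add(Rational(29, 399948560), Mul(-1, Add(Rational(-1915, 8), Mul(-1, 1176)))) = Add(Rational(29, 399948560), Mul(-1, Add(Rational(-1915, 8), -1176))) = Add(Rational(29, 399948560), Mul(-1, Rational(-11323, 8))) = Add(Rational(29, 399948560), Rational(11323, 8)) = Rational(566077193139, 399948560)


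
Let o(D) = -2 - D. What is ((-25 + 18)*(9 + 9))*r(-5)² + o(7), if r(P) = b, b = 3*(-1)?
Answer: -1143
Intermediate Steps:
b = -3
r(P) = -3
((-25 + 18)*(9 + 9))*r(-5)² + o(7) = ((-25 + 18)*(9 + 9))*(-3)² + (-2 - 1*7) = -7*18*9 + (-2 - 7) = -126*9 - 9 = -1134 - 9 = -1143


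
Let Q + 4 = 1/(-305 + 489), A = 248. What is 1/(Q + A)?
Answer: 184/44897 ≈ 0.0040983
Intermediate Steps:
Q = -735/184 (Q = -4 + 1/(-305 + 489) = -4 + 1/184 = -735/184 ≈ -3.9946)
1/(Q + A) = 1/(-735/184 + 248) = 1/(44897/184) = 184/44897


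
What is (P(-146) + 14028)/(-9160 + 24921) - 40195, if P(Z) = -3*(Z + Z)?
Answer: -633498491/15761 ≈ -40194.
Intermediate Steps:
P(Z) = -6*Z
(P(-146) + 14028)/(-9160 + 24921) - 40195 = (-6*(-146) + 14028)/(-9160 + 24921) - 40195 = (876 + 14028)/15761 - 40195 = 14904*(1/15761) - 40195 = 14904/15761 - 40195 = -633498491/15761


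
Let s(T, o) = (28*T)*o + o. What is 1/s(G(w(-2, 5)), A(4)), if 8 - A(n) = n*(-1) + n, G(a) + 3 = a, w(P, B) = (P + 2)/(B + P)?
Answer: -1/664 ≈ -0.0015060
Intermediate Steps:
w(P, B) = (2 + P)/(B + P)
G(a) = -3 + a
A(n) = 8 (A(n) = 8 - (n*(-1) + n) = 8 - (-n + n) = 8 - 1*0 = 8 + 0 = 8)
s(T, o) = o + 28*T*o (s(T, o) = 28*T*o + o = o + 28*T*o)
1/s(G(w(-2, 5)), A(4)) = 1/(8*(1 + 28*(-3 + (2 - 2)/(5 - 2)))) = 1/(8*(1 + 28*(-3 + 0/3))) = 1/(8*(1 + 28*(-3 + (⅓)*0))) = 1/(8*(1 + 28*(-3 + 0))) = 1/(8*(1 + 28*(-3))) = 1/(8*(1 - 84)) = 1/(8*(-83)) = 1/(-664) = -1/664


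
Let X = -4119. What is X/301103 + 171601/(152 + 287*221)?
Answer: 51407694002/19143827637 ≈ 2.6853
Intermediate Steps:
X/301103 + 171601/(152 + 287*221) = -4119/301103 + 171601/(152 + 287*221) = -4119*1/301103 + 171601/(152 + 63427) = -4119/301103 + 171601/63579 = 51407694002/19143827637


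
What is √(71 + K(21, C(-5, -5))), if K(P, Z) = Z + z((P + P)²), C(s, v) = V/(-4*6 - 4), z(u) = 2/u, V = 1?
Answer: √125183/42 ≈ 8.4241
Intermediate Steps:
C(s, v) = -1/28 (C(s, v) = 1/(-4*6 - 4) = 1/(-24 - 4) = 1/(-28) = 1*(-1/28) = -1/28)
K(P, Z) = Z + 1/(2*P²) (K(P, Z) = Z + 2/((P + P)²) = Z + 2/((2*P)²) = Z + 2/((4*P²)) = Z + 2*(1/(4*P²)) = Z + 1/(2*P²))
√(71 + K(21, C(-5, -5))) = √(71 + (-1/28 + (½)/21²)) = √(71 + (-1/28 + (½)*(1/441))) = √(71 + (-1/28 + 1/882)) = √(71 - 61/1764) = √(125183/1764) = √125183/42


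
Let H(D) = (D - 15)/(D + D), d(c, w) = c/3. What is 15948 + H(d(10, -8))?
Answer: 63785/4 ≈ 15946.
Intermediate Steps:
d(c, w) = c/3 (d(c, w) = c*(⅓) = c/3)
H(D) = (-15 + D)/(2*D) (H(D) = (-15 + D)/((2*D)) = (-15 + D)*(1/(2*D)) = (-15 + D)/(2*D))
15948 + H(d(10, -8)) = 15948 + (-15 + (⅓)*10)/(2*(((⅓)*10))) = 15948 + (-15 + 10/3)/(2*(10/3)) = 15948 + (½)*(3/10)*(-35/3) = 15948 - 7/4 = 63785/4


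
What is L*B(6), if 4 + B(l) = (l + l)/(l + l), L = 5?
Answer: -15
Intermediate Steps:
B(l) = -3 (B(l) = -4 + (l + l)/(l + l) = -4 + (2*l)/((2*l)) = -4 + (2*l)*(1/(2*l)) = -4 + 1 = -3)
L*B(6) = 5*(-3) = -15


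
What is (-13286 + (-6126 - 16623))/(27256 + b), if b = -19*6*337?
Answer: 36035/11162 ≈ 3.2284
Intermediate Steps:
b = -38418 (b = -114*337 = -38418)
(-13286 + (-6126 - 16623))/(27256 + b) = (-13286 + (-6126 - 16623))/(27256 - 38418) = (-13286 - 22749)/(-11162) = -36035*(-1/11162) = 36035/11162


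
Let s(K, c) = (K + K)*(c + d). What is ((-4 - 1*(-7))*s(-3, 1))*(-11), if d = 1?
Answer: 396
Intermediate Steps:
s(K, c) = 2*K*(1 + c) (s(K, c) = (K + K)*(c + 1) = (2*K)*(1 + c) = 2*K*(1 + c))
((-4 - 1*(-7))*s(-3, 1))*(-11) = ((-4 - 1*(-7))*(2*(-3)*(1 + 1)))*(-11) = ((-4 + 7)*(2*(-3)*2))*(-11) = (3*(-12))*(-11) = -36*(-11) = 396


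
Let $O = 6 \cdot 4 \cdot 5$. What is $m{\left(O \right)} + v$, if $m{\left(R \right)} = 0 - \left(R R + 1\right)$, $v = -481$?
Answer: $-14882$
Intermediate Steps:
$O = 120$ ($O = 24 \cdot 5 = 120$)
$m{\left(R \right)} = -1 - R^{2}$ ($m{\left(R \right)} = 0 - \left(R^{2} + 1\right) = 0 - \left(1 + R^{2}\right) = -1 - R^{2}$)
$m{\left(O \right)} + v = \left(-1 - 120^{2}\right) - 481 = \left(-1 - 14400\right) - 481 = -14401 - 481 = -14882$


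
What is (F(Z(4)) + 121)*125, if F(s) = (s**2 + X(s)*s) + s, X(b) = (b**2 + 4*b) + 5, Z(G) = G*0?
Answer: 15125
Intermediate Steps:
Z(G) = 0
X(b) = 5 + b**2 + 4*b
F(s) = s + s**2 + s*(5 + s**2 + 4*s) (F(s) = (s**2 + (5 + s**2 + 4*s)*s) + s = (s**2 + s*(5 + s**2 + 4*s)) + s = s + s**2 + s*(5 + s**2 + 4*s))
(F(Z(4)) + 121)*125 = (0*(6 + 0**2 + 5*0) + 121)*125 = (0*(6 + 0 + 0) + 121)*125 = (0*6 + 121)*125 = (0 + 121)*125 = 121*125 = 15125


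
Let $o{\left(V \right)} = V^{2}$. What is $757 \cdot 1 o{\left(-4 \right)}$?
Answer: $12112$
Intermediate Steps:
$757 \cdot 1 o{\left(-4 \right)} = 757 \cdot 1 \left(-4\right)^{2} = 757 \cdot 1 \cdot 16 = 757 \cdot 16 = 12112$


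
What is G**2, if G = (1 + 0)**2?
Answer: 1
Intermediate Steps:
G = 1 (G = 1**2 = 1)
G**2 = 1**2 = 1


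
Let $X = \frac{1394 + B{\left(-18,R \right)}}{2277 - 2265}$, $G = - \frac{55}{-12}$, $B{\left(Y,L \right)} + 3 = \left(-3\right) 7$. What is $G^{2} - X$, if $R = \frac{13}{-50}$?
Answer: $- \frac{13415}{144} \approx -93.16$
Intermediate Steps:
$R = - \frac{13}{50}$ ($R = 13 \left(- \frac{1}{50}\right) = - \frac{13}{50} \approx -0.26$)
$B{\left(Y,L \right)} = -24$ ($B{\left(Y,L \right)} = -3 - 21 = -24$)
$G = \frac{55}{12}$ ($G = \left(-55\right) \left(- \frac{1}{12}\right) = \frac{55}{12} \approx 4.5833$)
$X = \frac{685}{6}$ ($X = \frac{1394 - 24}{2277 - 2265} = \frac{1370}{12} = 1370 \cdot \frac{1}{12} = \frac{685}{6} \approx 114.17$)
$G^{2} - X = \left(\frac{55}{12}\right)^{2} - \frac{685}{6} = \frac{3025}{144} - \frac{685}{6} = - \frac{13415}{144}$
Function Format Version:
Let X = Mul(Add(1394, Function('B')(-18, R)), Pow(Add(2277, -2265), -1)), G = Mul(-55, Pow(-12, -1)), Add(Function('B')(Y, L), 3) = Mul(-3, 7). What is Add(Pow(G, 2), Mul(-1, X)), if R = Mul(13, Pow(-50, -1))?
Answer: Rational(-13415, 144) ≈ -93.160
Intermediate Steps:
R = Rational(-13, 50) (R = Mul(13, Rational(-1, 50)) = Rational(-13, 50) ≈ -0.26000)
Function('B')(Y, L) = -24 (Function('B')(Y, L) = Add(-3, Mul(-3, 7)) = Add(-3, -21) = -24)
G = Rational(55, 12) (G = Mul(-55, Rational(-1, 12)) = Rational(55, 12) ≈ 4.5833)
X = Rational(685, 6) (X = Mul(Add(1394, -24), Pow(Add(2277, -2265), -1)) = Mul(1370, Pow(12, -1)) = Mul(1370, Rational(1, 12)) = Rational(685, 6) ≈ 114.17)
Add(Pow(G, 2), Mul(-1, X)) = Add(Pow(Rational(55, 12), 2), Mul(-1, Rational(685, 6))) = Add(Rational(3025, 144), Rational(-685, 6)) = Rational(-13415, 144)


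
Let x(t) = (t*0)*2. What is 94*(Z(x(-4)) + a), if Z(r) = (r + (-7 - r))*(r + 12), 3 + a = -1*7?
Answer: -8836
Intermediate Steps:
x(t) = 0 (x(t) = 0*2 = 0)
a = -10 (a = -3 - 1*7 = -3 - 7 = -10)
Z(r) = -84 - 7*r (Z(r) = -7*(12 + r) = -84 - 7*r)
94*(Z(x(-4)) + a) = 94*((-84 - 7*0) - 10) = 94*((-84 + 0) - 10) = 94*(-84 - 10) = 94*(-94) = -8836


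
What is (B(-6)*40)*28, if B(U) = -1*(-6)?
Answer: 6720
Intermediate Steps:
B(U) = 6
(B(-6)*40)*28 = (6*40)*28 = 240*28 = 6720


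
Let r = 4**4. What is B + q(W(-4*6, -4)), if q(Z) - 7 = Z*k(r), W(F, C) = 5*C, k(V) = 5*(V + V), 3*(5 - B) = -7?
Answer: -153557/3 ≈ -51186.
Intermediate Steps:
B = 22/3 (B = 5 - 1/3*(-7) = 5 + 7/3 = 22/3 ≈ 7.3333)
r = 256
k(V) = 10*V (k(V) = 5*(2*V) = 10*V)
q(Z) = 7 + 2560*Z (q(Z) = 7 + Z*(10*256) = 7 + Z*2560 = 7 + 2560*Z)
B + q(W(-4*6, -4)) = 22/3 + (7 + 2560*(5*(-4))) = 22/3 + (7 + 2560*(-20)) = 22/3 + (7 - 51200) = 22/3 - 51193 = -153557/3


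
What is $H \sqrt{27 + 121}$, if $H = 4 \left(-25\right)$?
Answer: $- 200 \sqrt{37} \approx -1216.6$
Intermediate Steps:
$H = -100$
$H \sqrt{27 + 121} = - 100 \sqrt{27 + 121} = - 100 \sqrt{148} = - 100 \cdot 2 \sqrt{37} = - 200 \sqrt{37}$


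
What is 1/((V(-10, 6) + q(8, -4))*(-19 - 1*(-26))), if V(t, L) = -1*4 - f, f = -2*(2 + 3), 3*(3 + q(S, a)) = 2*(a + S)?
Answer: 3/119 ≈ 0.025210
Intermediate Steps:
q(S, a) = -3 + 2*S/3 + 2*a/3 (q(S, a) = -3 + (2*(a + S))/3 = -3 + (2*(S + a))/3 = -3 + (2*S + 2*a)/3 = -3 + (2*S/3 + 2*a/3) = -3 + 2*S/3 + 2*a/3)
f = -10 (f = -2*5 = -10)
V(t, L) = 6 (V(t, L) = -1*4 - 1*(-10) = -4 + 10 = 6)
1/((V(-10, 6) + q(8, -4))*(-19 - 1*(-26))) = 1/((6 + (-3 + (2/3)*8 + (2/3)*(-4)))*(-19 - 1*(-26))) = 1/((6 + (-3 + 16/3 - 8/3))*(-19 + 26)) = 1/((6 - 1/3)*7) = 1/((17/3)*7) = 1/(119/3) = 3/119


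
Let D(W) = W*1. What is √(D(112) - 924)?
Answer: 2*I*√203 ≈ 28.496*I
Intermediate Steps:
D(W) = W
√(D(112) - 924) = √(112 - 924) = √(-812) = 2*I*√203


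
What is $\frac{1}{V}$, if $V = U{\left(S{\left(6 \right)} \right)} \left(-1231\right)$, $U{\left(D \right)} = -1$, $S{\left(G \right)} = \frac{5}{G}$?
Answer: $\frac{1}{1231} \approx 0.00081235$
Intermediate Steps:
$V = 1231$ ($V = \left(-1\right) \left(-1231\right) = 1231$)
$\frac{1}{V} = \frac{1}{1231}$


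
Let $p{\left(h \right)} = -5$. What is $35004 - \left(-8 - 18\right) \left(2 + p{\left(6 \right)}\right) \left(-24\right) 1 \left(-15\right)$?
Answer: $6924$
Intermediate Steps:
$35004 - \left(-8 - 18\right) \left(2 + p{\left(6 \right)}\right) \left(-24\right) 1 \left(-15\right) = 35004 - \left(-8 - 18\right) \left(2 - 5\right) \left(-24\right) 1 \left(-15\right) = 35004 - \left(-26\right) \left(-3\right) \left(-24\right) \left(-15\right) = 35004 - 78 \left(-24\right) \left(-15\right) = 35004 - \left(-1872\right) \left(-15\right) = 35004 - 28080 = 6924$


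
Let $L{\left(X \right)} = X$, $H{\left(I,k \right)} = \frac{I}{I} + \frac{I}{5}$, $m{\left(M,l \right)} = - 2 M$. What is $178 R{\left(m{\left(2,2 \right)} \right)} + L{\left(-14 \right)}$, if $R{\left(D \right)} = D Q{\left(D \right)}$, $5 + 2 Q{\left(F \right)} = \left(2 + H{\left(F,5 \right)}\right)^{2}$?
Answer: $\frac{1074}{25} \approx 42.96$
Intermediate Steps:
$H{\left(I,k \right)} = 1 + \frac{I}{5}$ ($H{\left(I,k \right)} = 1 + I \frac{1}{5} = 1 + \frac{I}{5}$)
$Q{\left(F \right)} = - \frac{5}{2} + \frac{\left(3 + \frac{F}{5}\right)^{2}}{2}$ ($Q{\left(F \right)} = - \frac{5}{2} + \frac{\left(2 + \left(1 + \frac{F}{5}\right)\right)^{2}}{2} = - \frac{5}{2} + \frac{\left(3 + \frac{F}{5}\right)^{2}}{2}$)
$R{\left(D \right)} = D \left(- \frac{5}{2} + \frac{\left(15 + D\right)^{2}}{50}\right)$
$178 R{\left(m{\left(2,2 \right)} \right)} + L{\left(-14 \right)} = 178 \frac{\left(-2\right) 2 \left(-125 + \left(15 - 4\right)^{2}\right)}{50} - 14 = 178 \cdot \frac{1}{50} \left(-4\right) \left(-125 + \left(15 - 4\right)^{2}\right) - 14 = 178 \cdot \frac{1}{50} \left(-4\right) \left(-125 + 11^{2}\right) - 14 = 178 \cdot \frac{1}{50} \left(-4\right) \left(-125 + 121\right) - 14 = 178 \cdot \frac{1}{50} \left(-4\right) \left(-4\right) - 14 = 178 \cdot \frac{8}{25} - 14 = \frac{1424}{25} - 14 = \frac{1074}{25}$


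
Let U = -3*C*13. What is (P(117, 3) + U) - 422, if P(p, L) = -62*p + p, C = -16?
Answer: -6935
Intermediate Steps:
P(p, L) = -61*p
U = 624 (U = -3*(-16)*13 = 48*13 = 624)
(P(117, 3) + U) - 422 = (-61*117 + 624) - 422 = (-7137 + 624) - 422 = -6513 - 422 = -6935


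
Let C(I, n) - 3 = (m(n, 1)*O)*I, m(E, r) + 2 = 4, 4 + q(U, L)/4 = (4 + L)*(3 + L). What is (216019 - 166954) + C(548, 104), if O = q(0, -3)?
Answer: 31532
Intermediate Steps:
q(U, L) = -16 + 4*(3 + L)*(4 + L) (q(U, L) = -16 + 4*((4 + L)*(3 + L)) = -16 + 4*((3 + L)*(4 + L)) = -16 + 4*(3 + L)*(4 + L))
m(E, r) = 2 (m(E, r) = -2 + 4 = 2)
O = -16 (O = 32 + 4*(-3)² + 28*(-3) = 32 + 4*9 - 84 = 32 + 36 - 84 = -16)
C(I, n) = 3 - 32*I (C(I, n) = 3 + (2*(-16))*I = 3 - 32*I)
(216019 - 166954) + C(548, 104) = (216019 - 166954) + (3 - 32*548) = 49065 + (3 - 17536) = 49065 - 17533 = 31532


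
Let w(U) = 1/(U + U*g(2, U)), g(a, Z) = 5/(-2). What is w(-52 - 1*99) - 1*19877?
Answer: -9004279/453 ≈ -19877.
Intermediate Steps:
g(a, Z) = -5/2 (g(a, Z) = 5*(-½) = -5/2)
w(U) = -2/(3*U) (w(U) = 1/(U + U*(-5/2)) = 1/(U - 5*U/2) = 1/(-3*U/2) = -2/(3*U))
w(-52 - 1*99) - 1*19877 = -2/(3*(-52 - 1*99)) - 1*19877 = -2/(3*(-52 - 99)) - 19877 = -⅔/(-151) - 19877 = -⅔*(-1/151) - 19877 = 2/453 - 19877 = -9004279/453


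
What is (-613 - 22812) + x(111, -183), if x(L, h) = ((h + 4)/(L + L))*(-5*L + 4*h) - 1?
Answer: -1656733/74 ≈ -22388.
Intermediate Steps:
x(L, h) = -1 + (4 + h)*(-5*L + 4*h)/(2*L) (x(L, h) = ((4 + h)/((2*L)))*(-5*L + 4*h) - 1 = ((4 + h)*(1/(2*L)))*(-5*L + 4*h) - 1 = ((4 + h)/(2*L))*(-5*L + 4*h) - 1 = (4 + h)*(-5*L + 4*h)/(2*L) - 1 = -1 + (4 + h)*(-5*L + 4*h)/(2*L))
(-613 - 22812) + x(111, -183) = (-613 - 22812) + (1/2)*(4*(-183)**2 + 16*(-183) - 1*111*(22 + 5*(-183)))/111 = -23425 + (1/2)*(1/111)*(4*33489 - 2928 - 1*111*(22 - 915)) = -23425 + (1/2)*(1/111)*(133956 - 2928 - 1*111*(-893)) = -23425 + (1/2)*(1/111)*(133956 - 2928 + 99123) = -23425 + (1/2)*(1/111)*230151 = -23425 + 76717/74 = -1656733/74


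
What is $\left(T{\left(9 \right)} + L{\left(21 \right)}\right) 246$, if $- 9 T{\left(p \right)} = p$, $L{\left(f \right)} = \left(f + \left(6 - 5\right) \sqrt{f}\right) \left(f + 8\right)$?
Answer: $149568 + 7134 \sqrt{21} \approx 1.8226 \cdot 10^{5}$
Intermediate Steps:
$L{\left(f \right)} = \left(8 + f\right) \left(f + \sqrt{f}\right)$ ($L{\left(f \right)} = \left(f + \left(6 - 5\right) \sqrt{f}\right) \left(8 + f\right) = \left(f + 1 \sqrt{f}\right) \left(8 + f\right) = \left(f + \sqrt{f}\right) \left(8 + f\right) = \left(8 + f\right) \left(f + \sqrt{f}\right)$)
$T{\left(p \right)} = - \frac{p}{9}$
$\left(T{\left(9 \right)} + L{\left(21 \right)}\right) 246 = \left(\left(- \frac{1}{9}\right) 9 + \left(21^{2} + 21^{\frac{3}{2}} + 8 \cdot 21 + 8 \sqrt{21}\right)\right) 246 = \left(-1 + \left(441 + 21 \sqrt{21} + 168 + 8 \sqrt{21}\right)\right) 246 = \left(-1 + \left(609 + 29 \sqrt{21}\right)\right) 246 = \left(608 + 29 \sqrt{21}\right) 246 = 149568 + 7134 \sqrt{21}$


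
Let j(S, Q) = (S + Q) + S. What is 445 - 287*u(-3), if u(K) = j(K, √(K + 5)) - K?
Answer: 1306 - 287*√2 ≈ 900.12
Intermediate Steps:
j(S, Q) = Q + 2*S (j(S, Q) = (Q + S) + S = Q + 2*S)
u(K) = K + √(5 + K) (u(K) = (√(K + 5) + 2*K) - K = (√(5 + K) + 2*K) - K = K + √(5 + K))
445 - 287*u(-3) = 445 - 287*(-3 + √(5 - 3)) = 445 - 287*(-3 + √2) = 445 + (861 - 287*√2) = 1306 - 287*√2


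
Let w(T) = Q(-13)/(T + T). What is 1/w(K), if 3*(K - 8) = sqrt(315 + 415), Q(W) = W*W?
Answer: 16/169 + 2*sqrt(730)/507 ≈ 0.20126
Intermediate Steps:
Q(W) = W**2
K = 8 + sqrt(730)/3 (K = 8 + sqrt(315 + 415)/3 = 8 + sqrt(730)/3 ≈ 17.006)
w(T) = 169/(2*T) (w(T) = (-13)**2/(T + T) = 169/(2*T))
1/w(K) = 1/(169/(2*(8 + sqrt(730)/3))) = 16/169 + 2*sqrt(730)/507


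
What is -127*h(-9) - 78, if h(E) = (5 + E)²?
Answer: -2110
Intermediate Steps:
-127*h(-9) - 78 = -127*(5 - 9)² - 78 = -127*(-4)² - 78 = -127*16 - 78 = -2032 - 78 = -2110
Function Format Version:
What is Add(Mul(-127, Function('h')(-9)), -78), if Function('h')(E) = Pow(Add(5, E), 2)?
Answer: -2110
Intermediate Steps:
Add(Mul(-127, Function('h')(-9)), -78) = Add(Mul(-127, Pow(Add(5, -9), 2)), -78) = Add(Mul(-127, Pow(-4, 2)), -78) = Add(Mul(-127, 16), -78) = Add(-2032, -78) = -2110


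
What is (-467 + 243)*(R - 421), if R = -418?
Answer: 187936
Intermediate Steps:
(-467 + 243)*(R - 421) = (-467 + 243)*(-418 - 421) = -224*(-839) = 187936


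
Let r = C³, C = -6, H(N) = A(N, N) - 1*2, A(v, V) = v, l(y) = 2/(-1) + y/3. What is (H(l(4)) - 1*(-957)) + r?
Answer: 2215/3 ≈ 738.33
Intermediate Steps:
l(y) = -2 + y/3 (l(y) = 2*(-1) + y*(⅓) = -2 + y/3)
H(N) = -2 + N (H(N) = N - 1*2 = N - 2 = -2 + N)
r = -216 (r = (-6)³ = -216)
(H(l(4)) - 1*(-957)) + r = ((-2 + (-2 + (⅓)*4)) - 1*(-957)) - 216 = ((-2 + (-2 + 4/3)) + 957) - 216 = ((-2 - ⅔) + 957) - 216 = (-8/3 + 957) - 216 = 2863/3 - 216 = 2215/3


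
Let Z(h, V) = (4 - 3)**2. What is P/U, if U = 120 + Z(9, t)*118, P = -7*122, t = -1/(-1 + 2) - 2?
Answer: -61/17 ≈ -3.5882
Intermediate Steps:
t = -3 (t = -1/1 - 2 = -1*1 - 2 = -1 - 2 = -3)
Z(h, V) = 1 (Z(h, V) = 1**2 = 1)
P = -854
U = 238 (U = 120 + 1*118 = 120 + 118 = 238)
P/U = -854/238 = -854*1/238 = -61/17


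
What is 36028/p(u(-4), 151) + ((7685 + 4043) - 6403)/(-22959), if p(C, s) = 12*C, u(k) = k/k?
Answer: 22975082/7653 ≈ 3002.1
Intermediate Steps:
u(k) = 1
36028/p(u(-4), 151) + ((7685 + 4043) - 6403)/(-22959) = 36028/((12*1)) + ((7685 + 4043) - 6403)/(-22959) = 36028/12 + (11728 - 6403)*(-1/22959) = 36028*(1/12) + 5325*(-1/22959) = 9007/3 - 1775/7653 = 22975082/7653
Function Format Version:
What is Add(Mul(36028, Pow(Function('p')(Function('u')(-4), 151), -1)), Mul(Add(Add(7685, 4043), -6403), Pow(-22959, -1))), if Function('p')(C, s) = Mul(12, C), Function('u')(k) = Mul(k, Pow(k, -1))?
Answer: Rational(22975082, 7653) ≈ 3002.1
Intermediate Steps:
Function('u')(k) = 1
Add(Mul(36028, Pow(Function('p')(Function('u')(-4), 151), -1)), Mul(Add(Add(7685, 4043), -6403), Pow(-22959, -1))) = Add(Mul(36028, Pow(Mul(12, 1), -1)), Mul(Add(Add(7685, 4043), -6403), Pow(-22959, -1))) = Add(Mul(36028, Pow(12, -1)), Mul(Add(11728, -6403), Rational(-1, 22959))) = Add(Mul(36028, Rational(1, 12)), Mul(5325, Rational(-1, 22959))) = Add(Rational(9007, 3), Rational(-1775, 7653)) = Rational(22975082, 7653)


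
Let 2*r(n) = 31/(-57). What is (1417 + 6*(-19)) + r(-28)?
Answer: 148511/114 ≈ 1302.7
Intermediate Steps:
r(n) = -31/114 (r(n) = (31/(-57))/2 = (31*(-1/57))/2 = (½)*(-31/57) = -31/114)
(1417 + 6*(-19)) + r(-28) = (1417 + 6*(-19)) - 31/114 = (1417 - 114) - 31/114 = 1303 - 31/114 = 148511/114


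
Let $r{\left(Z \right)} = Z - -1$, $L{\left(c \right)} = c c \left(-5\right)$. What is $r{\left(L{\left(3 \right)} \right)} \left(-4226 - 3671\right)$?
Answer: $347468$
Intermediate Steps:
$L{\left(c \right)} = - 5 c^{2}$ ($L{\left(c \right)} = c^{2} \left(-5\right) = - 5 c^{2}$)
$r{\left(Z \right)} = 1 + Z$ ($r{\left(Z \right)} = Z + 1 = 1 + Z$)
$r{\left(L{\left(3 \right)} \right)} \left(-4226 - 3671\right) = \left(1 - 5 \cdot 3^{2}\right) \left(-4226 - 3671\right) = \left(1 - 45\right) \left(-4226 - 3671\right) = \left(1 - 45\right) \left(-7897\right) = \left(-44\right) \left(-7897\right) = 347468$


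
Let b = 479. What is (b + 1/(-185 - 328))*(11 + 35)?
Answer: 11303396/513 ≈ 22034.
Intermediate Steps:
(b + 1/(-185 - 328))*(11 + 35) = (479 + 1/(-185 - 328))*(11 + 35) = (479 + 1/(-513))*46 = (479 - 1/513)*46 = (245726/513)*46 = 11303396/513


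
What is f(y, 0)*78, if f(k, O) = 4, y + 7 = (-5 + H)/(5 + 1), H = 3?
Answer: 312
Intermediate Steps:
y = -22/3 (y = -7 + (-5 + 3)/(5 + 1) = -7 - 2/6 = -7 - 2*⅙ = -7 - ⅓ = -22/3 ≈ -7.3333)
f(y, 0)*78 = 4*78 = 312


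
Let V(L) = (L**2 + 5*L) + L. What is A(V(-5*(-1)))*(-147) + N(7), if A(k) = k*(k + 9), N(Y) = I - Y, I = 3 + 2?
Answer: -517442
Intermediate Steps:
V(L) = L**2 + 6*L
I = 5
N(Y) = 5 - Y
A(k) = k*(9 + k)
A(V(-5*(-1)))*(-147) + N(7) = (((-5*(-1))*(6 - 5*(-1)))*(9 + (-5*(-1))*(6 - 5*(-1))))*(-147) + (5 - 1*7) = ((5*(6 + 5))*(9 + 5*(6 + 5)))*(-147) + (5 - 7) = ((5*11)*(9 + 5*11))*(-147) - 2 = (55*(9 + 55))*(-147) - 2 = (55*64)*(-147) - 2 = 3520*(-147) - 2 = -517440 - 2 = -517442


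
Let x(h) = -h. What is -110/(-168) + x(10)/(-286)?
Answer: 8285/12012 ≈ 0.68973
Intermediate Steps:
-110/(-168) + x(10)/(-286) = -110/(-168) - 1*10/(-286) = -110*(-1/168) - 10*(-1/286) = 55/84 + 5/143 = 8285/12012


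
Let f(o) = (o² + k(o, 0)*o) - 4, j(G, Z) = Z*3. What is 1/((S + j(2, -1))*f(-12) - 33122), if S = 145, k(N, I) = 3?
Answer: -1/18354 ≈ -5.4484e-5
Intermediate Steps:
j(G, Z) = 3*Z
f(o) = -4 + o² + 3*o (f(o) = (o² + 3*o) - 4 = -4 + o² + 3*o)
1/((S + j(2, -1))*f(-12) - 33122) = 1/((145 + 3*(-1))*(-4 + (-12)² + 3*(-12)) - 33122) = 1/((145 - 3)*(-4 + 144 - 36) - 33122) = 1/(142*104 - 33122) = 1/(14768 - 33122) = 1/(-18354) = -1/18354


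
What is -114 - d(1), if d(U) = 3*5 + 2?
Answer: -131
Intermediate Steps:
d(U) = 17 (d(U) = 15 + 2 = 17)
-114 - d(1) = -114 - 1*17 = -114 - 17 = -131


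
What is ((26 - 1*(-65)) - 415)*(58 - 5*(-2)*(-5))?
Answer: -2592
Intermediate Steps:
((26 - 1*(-65)) - 415)*(58 - 5*(-2)*(-5)) = ((26 + 65) - 415)*(58 + 10*(-5)) = (91 - 415)*(58 - 50) = -324*8 = -2592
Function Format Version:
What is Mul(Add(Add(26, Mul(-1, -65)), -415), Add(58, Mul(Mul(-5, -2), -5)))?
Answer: -2592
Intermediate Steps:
Mul(Add(Add(26, Mul(-1, -65)), -415), Add(58, Mul(Mul(-5, -2), -5))) = Mul(Add(Add(26, 65), -415), Add(58, Mul(10, -5))) = Mul(Add(91, -415), Add(58, -50)) = Mul(-324, 8) = -2592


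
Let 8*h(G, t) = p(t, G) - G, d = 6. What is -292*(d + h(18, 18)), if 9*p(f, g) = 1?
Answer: -19783/18 ≈ -1099.1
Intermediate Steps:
p(f, g) = ⅑ (p(f, g) = (⅑)*1 = ⅑)
h(G, t) = 1/72 - G/8 (h(G, t) = (⅑ - G)/8 = 1/72 - G/8)
-292*(d + h(18, 18)) = -292*(6 + (1/72 - ⅛*18)) = -292*(6 + (1/72 - 9/4)) = -292*(6 - 161/72) = -292*271/72 = -19783/18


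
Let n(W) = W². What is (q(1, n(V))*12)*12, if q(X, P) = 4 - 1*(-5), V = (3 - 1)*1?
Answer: 1296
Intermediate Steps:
V = 2 (V = 2*1 = 2)
q(X, P) = 9 (q(X, P) = 4 + 5 = 9)
(q(1, n(V))*12)*12 = (9*12)*12 = 108*12 = 1296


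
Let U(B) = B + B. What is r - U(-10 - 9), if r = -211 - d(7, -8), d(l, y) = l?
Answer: -180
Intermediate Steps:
U(B) = 2*B
r = -218 (r = -211 - 1*7 = -211 - 7 = -218)
r - U(-10 - 9) = -218 - 2*(-10 - 9) = -218 - 2*(-19) = -218 - 1*(-38) = -218 + 38 = -180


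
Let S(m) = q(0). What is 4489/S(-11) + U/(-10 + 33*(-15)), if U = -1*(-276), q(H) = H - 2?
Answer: -2267497/1010 ≈ -2245.0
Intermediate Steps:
q(H) = -2 + H
S(m) = -2 (S(m) = -2 + 0 = -2)
U = 276
4489/S(-11) + U/(-10 + 33*(-15)) = 4489/(-2) + 276/(-10 + 33*(-15)) = 4489*(-½) + 276/(-10 - 495) = -4489/2 + 276/(-505) = -4489/2 + 276*(-1/505) = -4489/2 - 276/505 = -2267497/1010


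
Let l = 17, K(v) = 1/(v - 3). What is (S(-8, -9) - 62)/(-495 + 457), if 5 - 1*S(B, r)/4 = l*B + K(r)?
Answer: -1507/114 ≈ -13.219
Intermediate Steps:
K(v) = 1/(-3 + v)
S(B, r) = 20 - 68*B - 4/(-3 + r) (S(B, r) = 20 - 4*(17*B + 1/(-3 + r)) = 20 - 4*(1/(-3 + r) + 17*B) = 20 + (-68*B - 4/(-3 + r)) = 20 - 68*B - 4/(-3 + r))
(S(-8, -9) - 62)/(-495 + 457) = (4*(-1 + (-3 - 9)*(5 - 17*(-8)))/(-3 - 9) - 62)/(-495 + 457) = (4*(-1 - 12*(5 + 136))/(-12) - 62)/(-38) = (4*(-1/12)*(-1 - 12*141) - 62)*(-1/38) = (4*(-1/12)*(-1 - 1692) - 62)*(-1/38) = (4*(-1/12)*(-1693) - 62)*(-1/38) = (1693/3 - 62)*(-1/38) = (1507/3)*(-1/38) = -1507/114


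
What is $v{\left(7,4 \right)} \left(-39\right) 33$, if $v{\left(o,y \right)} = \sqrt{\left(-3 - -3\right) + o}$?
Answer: $- 1287 \sqrt{7} \approx -3405.1$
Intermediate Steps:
$v{\left(o,y \right)} = \sqrt{o}$ ($v{\left(o,y \right)} = \sqrt{\left(-3 + 3\right) + o} = \sqrt{0 + o} = \sqrt{o}$)
$v{\left(7,4 \right)} \left(-39\right) 33 = \sqrt{7} \left(-39\right) 33 = - 39 \sqrt{7} \cdot 33 = - 1287 \sqrt{7}$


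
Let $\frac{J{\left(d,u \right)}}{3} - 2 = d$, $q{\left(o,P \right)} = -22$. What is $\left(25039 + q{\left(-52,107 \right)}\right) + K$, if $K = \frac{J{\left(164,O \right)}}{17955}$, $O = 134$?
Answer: $\frac{149726911}{5985} \approx 25017.0$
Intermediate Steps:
$J{\left(d,u \right)} = 6 + 3 d$
$K = \frac{166}{5985}$ ($K = \frac{6 + 3 \cdot 164}{17955} = \left(6 + 492\right) \frac{1}{17955} = 498 \cdot \frac{1}{17955} = \frac{166}{5985} \approx 0.027736$)
$\left(25039 + q{\left(-52,107 \right)}\right) + K = \left(25039 - 22\right) + \frac{166}{5985} = 25017 + \frac{166}{5985} = \frac{149726911}{5985}$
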